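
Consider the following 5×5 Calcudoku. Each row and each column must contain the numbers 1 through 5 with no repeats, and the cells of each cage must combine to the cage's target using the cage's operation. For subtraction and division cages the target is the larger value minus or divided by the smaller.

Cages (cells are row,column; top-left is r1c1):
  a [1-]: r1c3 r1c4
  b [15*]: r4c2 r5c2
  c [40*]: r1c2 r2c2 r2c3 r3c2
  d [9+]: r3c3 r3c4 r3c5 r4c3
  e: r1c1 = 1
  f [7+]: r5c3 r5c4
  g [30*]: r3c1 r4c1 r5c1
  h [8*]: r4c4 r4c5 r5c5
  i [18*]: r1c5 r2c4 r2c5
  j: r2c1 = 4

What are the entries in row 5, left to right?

2 5 3 4 1

E is a freebie, so r1c1 = 1.
Cage i has product 18, which forces r1c5 = 3.
Cage j is a single given cell, so r2c1 = 4.
Cage i has product 18, so r2c4 = 3.
Cage i needs product 18, leaving r2c5 = 2.
Cage h has product 8, so r4c4 = 2.
Row 4 now contains 2, so r4c3 = 1.
1 is placed in row 4, which forces r4c5 = 4.
Column 5 now contains 4, leaving r5c5 = 1.
Cage c needs product 40; hence r2c2 = 1.
Column 3 now contains 1, leaving r2c3 = 5.
Cage d needs sum 9, leaving r3c3 = 2.
Cage d has sum 9; hence r3c4 = 1.
Column 5 already has 1, so r3c5 = 5.
2 is placed in column 3, which forces r5c3 = 3.
The 4 cells of cage c must have product 40; hence r1c2 = 2.
5 is placed in column 3, so r1c3 = 4.
Cage a's pair has difference 1, which forces r1c4 = 5.
Row 3 already has 5, which forces r3c1 = 3.
2 is placed in row 3, leaving r3c2 = 4.
The 3 cells of cage g must have product 30, which forces r4c1 = 5.
Cage b needs two cells with product 15; hence r4c2 = 3.
The 3 cells of cage g must have product 30, so r5c1 = 2.
Row 5 already has 3, which forces r5c2 = 5.
The two cells of cage f must have sum 7, so r5c4 = 4.
Completed grid: 1 2 4 5 3 / 4 1 5 3 2 / 3 4 2 1 5 / 5 3 1 2 4 / 2 5 3 4 1.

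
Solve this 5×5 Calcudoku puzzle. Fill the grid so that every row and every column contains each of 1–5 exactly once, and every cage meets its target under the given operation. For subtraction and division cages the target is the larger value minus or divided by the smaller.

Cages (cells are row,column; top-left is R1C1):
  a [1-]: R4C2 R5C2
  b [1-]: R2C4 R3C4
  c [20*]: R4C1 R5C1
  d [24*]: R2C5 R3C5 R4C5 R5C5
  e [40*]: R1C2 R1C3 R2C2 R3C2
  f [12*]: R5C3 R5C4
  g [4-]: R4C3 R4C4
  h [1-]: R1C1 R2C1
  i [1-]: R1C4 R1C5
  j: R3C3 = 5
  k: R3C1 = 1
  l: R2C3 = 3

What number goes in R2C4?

1

L is a freebie, so R2C3 = 3.
K is a freebie, so R3C1 = 1.
J is a freebie; hence R3C3 = 5.
5 is placed in column 3, leaving R4C3 = 1.
Row 4 already has 1, leaving R4C4 = 5.
Column 3 now contains 3, leaving R5C3 = 4.
Row 5 already has 4; hence R5C4 = 3.
4 is placed in column 3, so R1C3 = 2.
The two cells of cage b must have difference 1, leaving R2C4 = 1.
Cage e needs product 40, leaving R3C2 = 4.
Cage b needs two cells with difference 1; hence R3C4 = 2.
Row 3 already has 2, so R3C5 = 3.
Row 4 now contains 5; hence R4C1 = 4.
Row 4 now contains 4, which forces R4C5 = 2.
Row 5 already has 4, leaving R5C1 = 5.
2 is placed in column 5, so R5C5 = 1.
5 is placed in column 1, so R1C1 = 3.
Cage e has product 40, so R1C2 = 1.
1 is placed in column 4, so R1C4 = 4.
1 is placed in column 5, so R1C5 = 5.
5 is placed in column 1; hence R2C1 = 2.
Row 2 already has 1, so R2C2 = 5.
2 is placed in column 5; hence R2C5 = 4.
2 is placed in row 4, so R4C2 = 3.
Row 5 now contains 1, which forces R5C2 = 2.
Filled in: 3 1 2 4 5 / 2 5 3 1 4 / 1 4 5 2 3 / 4 3 1 5 2 / 5 2 4 3 1.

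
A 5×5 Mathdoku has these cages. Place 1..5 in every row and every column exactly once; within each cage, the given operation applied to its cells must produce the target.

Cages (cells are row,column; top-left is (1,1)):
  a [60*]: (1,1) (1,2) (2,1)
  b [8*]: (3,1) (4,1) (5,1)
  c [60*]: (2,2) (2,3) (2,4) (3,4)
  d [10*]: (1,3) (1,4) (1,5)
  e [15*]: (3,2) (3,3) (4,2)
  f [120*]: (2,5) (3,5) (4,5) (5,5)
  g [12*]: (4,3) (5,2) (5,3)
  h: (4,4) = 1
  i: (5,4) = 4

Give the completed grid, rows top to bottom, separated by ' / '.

Cage h is given; hence (4,4) = 1.
Cage i is given, which forces (5,4) = 4.
In row 5, 5 can only go at (5,5), so (5,5) = 5.
The only place for 5 in row 4 is (4,2).
The only place for 5 in row 3 is (3,4).
The 3 cells of cage d must have product 10, leaving (1,3) = 5.
Column 4 already has 5, leaving (1,4) = 2.
Cage d needs product 10, which forces (1,5) = 1.
Column 4 already has 5, so (2,4) = 3.
Cage a has product 60, leaving (2,1) = 5.
In row 2, 2 can only go at (2,5), so (2,5) = 2.
In row 3, 2 can only go at (3,1), so (3,1) = 2.
Column 1 now contains 2, so (4,1) = 4.
Row 4 now contains 4, which forces (4,3) = 2.
Row 4 now contains 4, which forces (4,5) = 3.
Column 1 now contains 2, leaving (5,1) = 1.
Row 5 now contains 1, so (5,3) = 3.
4 is placed in column 1; hence (1,1) = 3.
Cage a has product 60, leaving (1,2) = 4.
Column 2 already has 4, so (2,2) = 1.
Row 2 now contains 1; hence (2,3) = 4.
Cage e has product 15, so (3,2) = 3.
Column 3 now contains 3, leaving (3,3) = 1.
3 is placed in column 5, so (3,5) = 4.
Row 5 already has 3; hence (5,2) = 2.

3 4 5 2 1 / 5 1 4 3 2 / 2 3 1 5 4 / 4 5 2 1 3 / 1 2 3 4 5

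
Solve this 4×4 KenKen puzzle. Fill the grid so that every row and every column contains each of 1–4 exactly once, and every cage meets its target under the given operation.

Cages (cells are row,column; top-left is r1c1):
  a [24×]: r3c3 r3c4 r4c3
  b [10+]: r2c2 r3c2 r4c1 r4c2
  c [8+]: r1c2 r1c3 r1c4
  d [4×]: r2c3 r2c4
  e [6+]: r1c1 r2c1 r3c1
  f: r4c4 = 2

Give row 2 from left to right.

Cage f is given; hence r4c4 = 2.
Cage a needs product 24, leaving r3c3 = 2.
The 4 cells of cage b must have sum 10; hence r2c2 = 2.
Cage e has sum 6, which forces r1c1 = 2.
In row 2, 3 can only go at r2c1, so r2c1 = 3.
3 is placed in column 1; hence r3c1 = 1.
1 is placed in column 1; hence r4c1 = 4.
Row 4 now contains 4, so r4c3 = 3.
Cage b has sum 10, leaving r3c2 = 3.
Cage a has product 24; hence r3c4 = 4.
Row 4 now contains 3, so r4c2 = 1.
Column 2 now contains 1, which forces r1c2 = 4.
Cage c has sum 8, which forces r1c3 = 1.
The 3 cells of cage c must have sum 8, leaving r1c4 = 3.
Cage d needs two cells with product 4; hence r2c3 = 4.
Column 4 now contains 4, so r2c4 = 1.
The full grid is 2 4 1 3 / 3 2 4 1 / 1 3 2 4 / 4 1 3 2.

3 2 4 1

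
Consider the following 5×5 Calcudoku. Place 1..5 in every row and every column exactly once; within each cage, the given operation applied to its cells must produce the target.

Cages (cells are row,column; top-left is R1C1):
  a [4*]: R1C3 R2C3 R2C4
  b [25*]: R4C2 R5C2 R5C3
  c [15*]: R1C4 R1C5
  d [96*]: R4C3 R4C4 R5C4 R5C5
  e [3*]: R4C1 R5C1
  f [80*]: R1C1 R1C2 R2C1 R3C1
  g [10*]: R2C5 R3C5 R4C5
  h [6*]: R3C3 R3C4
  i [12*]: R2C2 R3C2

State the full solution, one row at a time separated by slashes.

The 3 cells of cage b must have product 25, so R4C2 = 5.
Cage b needs product 25; hence R5C2 = 1.
The 3 cells of cage b must have product 25; hence R5C3 = 5.
The two cells of cage e must have product 3, leaving R4C1 = 1.
1 is placed in row 4, leaving R4C5 = 2.
Row 5 now contains 1; hence R5C1 = 3.
Row 5 now contains 3, so R5C5 = 4.
Cage f needs product 80, so R1C2 = 2.
Row 1 already has 2, which forces R1C3 = 1.
1 is placed in column 3, which forces R2C3 = 4.
Column 3 now contains 4, leaving R4C3 = 3.
3 is placed in row 4, so R4C4 = 4.
Row 5 now contains 4; hence R5C4 = 2.
Row 2 now contains 4; hence R2C2 = 3.
2 is placed in column 4; hence R2C4 = 1.
Row 2 now contains 1, leaving R2C5 = 5.
The two cells of cage i must have product 12, so R3C2 = 4.
Column 3 already has 3, so R3C3 = 2.
2 is placed in column 4, so R3C4 = 3.
Column 5 now contains 5, which forces R3C5 = 1.
Cage f has product 80, leaving R1C1 = 4.
3 is placed in column 4; hence R1C4 = 5.
Column 5 now contains 5, which forces R1C5 = 3.
Row 2 now contains 5, leaving R2C1 = 2.
Row 3 now contains 2, leaving R3C1 = 5.

4 2 1 5 3 / 2 3 4 1 5 / 5 4 2 3 1 / 1 5 3 4 2 / 3 1 5 2 4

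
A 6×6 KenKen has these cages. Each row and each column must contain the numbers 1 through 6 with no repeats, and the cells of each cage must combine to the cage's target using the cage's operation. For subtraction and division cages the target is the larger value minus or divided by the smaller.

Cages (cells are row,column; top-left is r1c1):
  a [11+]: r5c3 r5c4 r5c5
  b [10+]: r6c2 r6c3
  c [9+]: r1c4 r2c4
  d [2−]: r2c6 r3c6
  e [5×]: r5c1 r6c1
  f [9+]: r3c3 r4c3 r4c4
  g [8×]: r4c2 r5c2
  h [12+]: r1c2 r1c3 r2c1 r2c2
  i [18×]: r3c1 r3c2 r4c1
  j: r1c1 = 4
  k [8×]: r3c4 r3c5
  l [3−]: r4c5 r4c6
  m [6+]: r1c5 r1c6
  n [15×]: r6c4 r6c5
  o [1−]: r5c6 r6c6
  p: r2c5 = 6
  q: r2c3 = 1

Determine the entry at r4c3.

J is a freebie, so r1c1 = 4.
Cage q is given; hence r2c3 = 1.
Cage p is given, so r2c5 = 6.
The only place for 2 in row 6 is r6c6.
Row 6 needs a 1, and only r6c1 is open for it.
1 is placed in column 1; hence r5c1 = 5.
The only place for 6 in column 2 is r6c2.
Row 6 already has 6, leaving r6c3 = 4.
R1c5 and r1c6 in row 1 are {1, 5}, which forces r1c4 = 6.
The two cells of cage c must have sum 9, leaving r2c4 = 3.
The 3 cells of cage i must have product 18; hence r3c2 = 1.
Column 4 now contains 3, so r6c4 = 5.
5 is placed in row 6, which forces r6c5 = 3.
Row 2 now contains 3, so r2c1 = 2.
Cage h has sum 12, so r2c2 = 5.
5 is placed in row 2, so r2c6 = 4.
The 3 cells of cage a must have sum 11, so r5c3 = 6.
Cage d's pair has difference 2, leaving r3c6 = 6.
Row 3 already has 6, leaving r3c1 = 3.
Row 3 now contains 3, leaving r3c3 = 5.
The 3 cells of cage i must have product 18; hence r4c1 = 6.
The 3 cells of cage f must have sum 9, so r4c3 = 3.
The 3 cells of cage f must have sum 9, leaving r4c4 = 1.
1 is placed in row 4; hence r4c6 = 5.
Column 4 already has 1; hence r5c4 = 4.
4 is placed in row 5; hence r5c5 = 1.
1 is placed in row 5, leaving r5c6 = 3.
Cage h has sum 12; hence r1c2 = 3.
Column 3 already has 3, so r1c3 = 2.
Column 5 now contains 1, leaving r1c5 = 5.
5 is placed in column 6, which forces r1c6 = 1.
Column 4 now contains 4, which forces r3c4 = 2.
Cage k's pair has product 8; hence r3c5 = 4.
Cage g's pair has product 8, which forces r4c2 = 4.
Cage l needs two cells with difference 3, so r4c5 = 2.
4 is placed in row 5; hence r5c2 = 2.
Completed grid: 4 3 2 6 5 1 / 2 5 1 3 6 4 / 3 1 5 2 4 6 / 6 4 3 1 2 5 / 5 2 6 4 1 3 / 1 6 4 5 3 2.

3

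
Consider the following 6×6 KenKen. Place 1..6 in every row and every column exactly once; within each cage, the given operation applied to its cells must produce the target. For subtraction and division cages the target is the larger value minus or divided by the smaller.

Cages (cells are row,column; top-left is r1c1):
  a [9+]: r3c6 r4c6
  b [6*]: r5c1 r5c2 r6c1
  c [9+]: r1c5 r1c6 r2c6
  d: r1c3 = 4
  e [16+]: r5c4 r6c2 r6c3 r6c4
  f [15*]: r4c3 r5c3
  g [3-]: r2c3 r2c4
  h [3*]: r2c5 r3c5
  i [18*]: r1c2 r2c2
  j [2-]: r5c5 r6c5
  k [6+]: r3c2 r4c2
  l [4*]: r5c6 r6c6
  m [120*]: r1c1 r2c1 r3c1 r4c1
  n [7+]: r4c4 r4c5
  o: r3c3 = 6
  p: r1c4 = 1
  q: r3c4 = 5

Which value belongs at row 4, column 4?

2

Cage d is a single given cell, which forces r1c3 = 4.
P is a freebie, leaving r1c4 = 1.
Cage o is given; hence r3c3 = 6.
Cage q is given, so r3c4 = 5.
The only place for 2 in column 3 is r6c3.
Column 3 needs a 1, and only r2c3 is open for it.
Cage g needs two cells with difference 3, leaving r2c4 = 4.
Row 2 already has 1, so r2c5 = 3.
Row 2 already has 4, leaving r2c6 = 2.
Cage h needs two cells with product 3, leaving r3c5 = 1.
The two cells of cage i must have product 18; hence r1c2 = 3.
Column 5 now contains 3, leaving r1c5 = 2.
The 3 cells of cage c must have sum 9; hence r1c6 = 5.
3 is placed in row 2; hence r2c2 = 6.
Column 6 already has 5, which forces r4c6 = 6.
The 4 cells of cage e must have sum 16, so r6c2 = 5.
5 is placed in row 1, so r1c1 = 6.
Row 2 already has 6, leaving r2c1 = 5.
The 4 cells of cage m must have product 120, so r3c1 = 4.
4 is placed in row 3, leaving r3c2 = 2.
The two cells of cage a must have sum 9, leaving r3c6 = 3.
Cage m needs product 120, so r4c1 = 1.
Column 2 already has 2, which forces r4c2 = 4.
Row 4 already has 4, leaving r4c5 = 5.
Column 2 already has 2, so r5c2 = 1.
1 is placed in row 5, leaving r5c6 = 4.
Column 1 already has 1, leaving r6c1 = 3.
Row 6 now contains 3; hence r6c4 = 6.
Row 6 now contains 6, which forces r6c5 = 4.
Column 6 now contains 4, which forces r6c6 = 1.
5 is placed in row 4; hence r4c3 = 3.
The two cells of cage n must have sum 7, so r4c4 = 2.
3 is placed in column 1; hence r5c1 = 2.
Cage f needs two cells with product 15; hence r5c3 = 5.
Column 4 now contains 6; hence r5c4 = 3.
4 is placed in row 5; hence r5c5 = 6.
Completed grid: 6 3 4 1 2 5 / 5 6 1 4 3 2 / 4 2 6 5 1 3 / 1 4 3 2 5 6 / 2 1 5 3 6 4 / 3 5 2 6 4 1.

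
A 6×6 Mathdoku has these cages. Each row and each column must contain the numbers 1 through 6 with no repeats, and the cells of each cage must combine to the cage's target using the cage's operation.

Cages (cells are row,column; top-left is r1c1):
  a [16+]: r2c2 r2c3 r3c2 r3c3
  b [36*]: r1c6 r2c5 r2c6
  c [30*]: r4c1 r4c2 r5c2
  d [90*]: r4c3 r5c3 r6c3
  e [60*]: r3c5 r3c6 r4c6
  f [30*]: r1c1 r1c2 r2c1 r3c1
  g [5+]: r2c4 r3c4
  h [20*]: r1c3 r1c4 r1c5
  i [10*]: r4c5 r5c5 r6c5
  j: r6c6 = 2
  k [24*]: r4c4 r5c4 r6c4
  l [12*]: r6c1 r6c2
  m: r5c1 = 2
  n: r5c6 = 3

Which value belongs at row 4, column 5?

Cage m is a single given cell, so r5c1 = 2.
Cage n is given, so r5c6 = 3.
Cage j is given; hence r6c6 = 2.
Column 6 already has 2, so r1c6 = 6.
Cage b needs product 36, leaving r2c5 = 6.
Cage b needs product 36, leaving r2c6 = 1.
Cage i has product 10, which forces r4c5 = 2.
The 4 cells of cage f must have product 30, so r1c2 = 2.
2 is placed in column 5, leaving r3c5 = 3.
The only place for 3 in row 1 is r1c1.
Column 1 already has 3, leaving r2c1 = 5.
The 4 cells of cage f must have product 30, so r3c1 = 1.
Row 3 already has 1; hence r3c4 = 2.
1 is placed in column 1; hence r4c1 = 6.
Column 1 already has 3, leaving r6c1 = 4.
Cage l's pair has product 12, which forces r6c2 = 3.
Column 2 now contains 3, which forces r2c2 = 4.
Cage g needs two cells with sum 5; hence r2c4 = 3.
The 4 cells of cage a must have sum 16, which forces r3c3 = 4.
4 is placed in row 3, so r3c6 = 5.
Cage d needs product 90, which forces r4c3 = 3.
Column 6 now contains 5; hence r4c6 = 4.
Row 2 already has 3, which forces r2c3 = 2.
Row 3 already has 5, which forces r3c2 = 6.
4 is placed in row 4, which forces r4c4 = 1.
Cage k needs product 24, so r5c4 = 4.
Cage k has product 24; hence r6c4 = 6.
The 3 cells of cage h must have product 20; hence r1c3 = 1.
4 is placed in column 4, so r1c4 = 5.
Cage h has product 20, which forces r1c5 = 4.
Row 4 already has 1; hence r4c2 = 5.
Cage c has product 30, leaving r5c2 = 1.
Cage d needs product 90, so r5c3 = 6.
1 is placed in row 5, so r5c5 = 5.
Row 6 already has 6, which forces r6c3 = 5.
5 is placed in column 5, so r6c5 = 1.
The full grid is 3 2 1 5 4 6 / 5 4 2 3 6 1 / 1 6 4 2 3 5 / 6 5 3 1 2 4 / 2 1 6 4 5 3 / 4 3 5 6 1 2.

2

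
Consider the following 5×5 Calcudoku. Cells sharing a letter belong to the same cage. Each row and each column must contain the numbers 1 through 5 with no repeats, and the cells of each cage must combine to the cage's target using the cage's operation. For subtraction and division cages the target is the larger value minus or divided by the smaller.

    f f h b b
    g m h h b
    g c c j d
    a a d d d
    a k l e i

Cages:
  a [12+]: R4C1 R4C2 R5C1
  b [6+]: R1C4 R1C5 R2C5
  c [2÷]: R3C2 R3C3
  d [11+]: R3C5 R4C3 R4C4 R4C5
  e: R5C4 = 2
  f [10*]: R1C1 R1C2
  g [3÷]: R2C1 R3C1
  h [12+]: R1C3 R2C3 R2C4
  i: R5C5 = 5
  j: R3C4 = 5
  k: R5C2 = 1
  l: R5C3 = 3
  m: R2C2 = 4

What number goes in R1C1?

Cage m is a single given cell, leaving R2C2 = 4.
J is a freebie, so R3C4 = 5.
Cage k is a single given cell, leaving R5C2 = 1.
L is a freebie, so R5C3 = 3.
Cage e is a single given cell, leaving R5C4 = 2.
Cage i is given, so R5C5 = 5.
The 3 cells of cage h must have sum 12, which forces R1C3 = 4.
The 3 cells of cage h must have sum 12, leaving R2C3 = 5.
5 is placed in column 4, so R2C4 = 3.
Column 2 already has 1, which forces R3C2 = 2.
Column 3 now contains 4; hence R3C3 = 1.
1 is placed in column 3; hence R4C3 = 2.
Row 5 already has 5, leaving R5C1 = 4.
Cage f needs two cells with product 10, so R1C1 = 2.
Column 2 now contains 2; hence R1C2 = 5.
Column 4 now contains 3, which forces R1C4 = 1.
Cage b has sum 6, leaving R1C5 = 3.
3 is placed in row 2, leaving R2C1 = 1.
Cage b needs sum 6, leaving R2C5 = 2.
1 is placed in row 3, so R3C1 = 3.
The 4 cells of cage d must have sum 11; hence R3C5 = 4.
Column 1 now contains 3; hence R4C1 = 5.
5 is placed in column 2; hence R4C2 = 3.
Cage d has sum 11, so R4C4 = 4.
Cage d needs sum 11, so R4C5 = 1.
Completed grid: 2 5 4 1 3 / 1 4 5 3 2 / 3 2 1 5 4 / 5 3 2 4 1 / 4 1 3 2 5.

2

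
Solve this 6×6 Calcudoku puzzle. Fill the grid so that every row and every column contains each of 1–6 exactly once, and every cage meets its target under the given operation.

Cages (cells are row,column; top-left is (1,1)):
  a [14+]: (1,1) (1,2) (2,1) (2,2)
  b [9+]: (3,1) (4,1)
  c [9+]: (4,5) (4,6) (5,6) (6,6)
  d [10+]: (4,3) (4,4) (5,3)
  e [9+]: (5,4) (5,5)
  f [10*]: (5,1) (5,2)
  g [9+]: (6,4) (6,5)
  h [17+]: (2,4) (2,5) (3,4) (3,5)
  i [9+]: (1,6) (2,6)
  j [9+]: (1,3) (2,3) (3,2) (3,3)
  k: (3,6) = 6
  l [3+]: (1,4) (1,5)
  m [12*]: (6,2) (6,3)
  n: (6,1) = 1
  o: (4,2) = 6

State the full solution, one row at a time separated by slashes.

6 4 3 2 1 5 / 3 1 2 6 5 4 / 5 3 1 4 2 6 / 4 6 5 1 3 2 / 2 5 4 3 6 1 / 1 2 6 5 4 3

Cage k is given, leaving (3,6) = 6.
O is a freebie, leaving (4,2) = 6.
Cage n is given, which forces (6,1) = 1.
The only place for 6 in row 1 is (1,1).
The only place for 3 in column 1 is (2,1).
The only place for 2 in column 1 is (5,1).
2 is placed in row 5, leaving (5,2) = 5.
In column 3, 6 can only go at (6,3), so (6,3) = 6.
The two cells of cage m must have product 12, leaving (6,2) = 2.
The 4 cells of cage a must have sum 14, so (1,2) = 4.
4 is placed in row 1, so (1,6) = 5.
2 is placed in column 2, which forces (2,2) = 1.
Row 2 now contains 1, so (2,3) = 2.
Column 6 already has 5, leaving (2,6) = 4.
Column 2 already has 1, leaving (3,2) = 3.
Cage c needs sum 9, so (5,6) = 1.
Column 6 already has 4; hence (6,6) = 3.
5 is placed in row 1, which forces (1,3) = 3.
Cage j needs sum 9; hence (3,3) = 1.
Column 3 now contains 1; hence (4,3) = 5.
Row 4 already has 5, leaving (4,4) = 1.
Cage c needs sum 9, which forces (4,5) = 3.
Column 6 now contains 3, so (4,6) = 2.
1 is placed in row 5, which forces (5,3) = 4.
Column 5 already has 3, so (5,5) = 6.
Column 4 already has 1, which forces (1,4) = 2.
Cage l's pair has sum 3, so (1,5) = 1.
Cage h needs sum 17; hence (2,4) = 6.
Column 5 already has 6; hence (2,5) = 5.
Cage b's pair has sum 9, which forces (3,1) = 5.
Column 4 already has 2; hence (3,4) = 4.
Row 3 already has 4, so (3,5) = 2.
Row 4 already has 5, which forces (4,1) = 4.
Row 5 already has 6, leaving (5,4) = 3.
Column 4 already has 4, leaving (6,4) = 5.
Column 5 already has 5; hence (6,5) = 4.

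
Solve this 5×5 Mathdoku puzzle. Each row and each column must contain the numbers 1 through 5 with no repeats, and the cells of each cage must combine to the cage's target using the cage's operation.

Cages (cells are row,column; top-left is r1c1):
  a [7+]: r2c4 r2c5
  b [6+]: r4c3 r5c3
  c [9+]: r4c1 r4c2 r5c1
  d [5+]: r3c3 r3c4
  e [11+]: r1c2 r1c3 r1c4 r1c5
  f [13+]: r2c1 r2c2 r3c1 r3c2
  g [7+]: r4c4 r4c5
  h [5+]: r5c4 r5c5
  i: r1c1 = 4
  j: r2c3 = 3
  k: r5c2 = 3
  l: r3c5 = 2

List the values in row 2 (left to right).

Cage i is a single given cell, leaving r1c1 = 4.
Cage j is given, so r2c3 = 3.
Cage l is given, which forces r3c5 = 2.
K is a freebie, leaving r5c2 = 3.
Cage a's pair has sum 7; hence r2c4 = 2.
The two cells of cage a must have sum 7, so r2c5 = 5.
Row 2 already has 5; hence r2c1 = 1.
Cage f has sum 13; hence r2c2 = 4.
Cage f needs sum 13; hence r3c1 = 3.
Cage f needs sum 13, which forces r3c2 = 5.
3 is placed in column 1, so r4c1 = 5.
Column 1 already has 5; hence r5c1 = 2.
Cage c needs sum 9, so r4c2 = 2.
Row 4 already has 2, leaving r4c3 = 1.
Column 2 now contains 2, so r1c2 = 1.
Cage e needs sum 11, so r1c3 = 2.
Cage e has sum 11, which forces r1c4 = 5.
Cage e needs sum 11, leaving r1c5 = 3.
Column 3 now contains 1, leaving r3c3 = 4.
Cage d's pair has sum 5; hence r3c4 = 1.
Column 5 already has 3, which forces r4c5 = 4.
The two cells of cage b must have sum 6, so r5c3 = 5.
Column 4 now contains 1, which forces r5c4 = 4.
Column 5 now contains 4; hence r5c5 = 1.
Row 4 already has 4, so r4c4 = 3.
Completed grid: 4 1 2 5 3 / 1 4 3 2 5 / 3 5 4 1 2 / 5 2 1 3 4 / 2 3 5 4 1.

1 4 3 2 5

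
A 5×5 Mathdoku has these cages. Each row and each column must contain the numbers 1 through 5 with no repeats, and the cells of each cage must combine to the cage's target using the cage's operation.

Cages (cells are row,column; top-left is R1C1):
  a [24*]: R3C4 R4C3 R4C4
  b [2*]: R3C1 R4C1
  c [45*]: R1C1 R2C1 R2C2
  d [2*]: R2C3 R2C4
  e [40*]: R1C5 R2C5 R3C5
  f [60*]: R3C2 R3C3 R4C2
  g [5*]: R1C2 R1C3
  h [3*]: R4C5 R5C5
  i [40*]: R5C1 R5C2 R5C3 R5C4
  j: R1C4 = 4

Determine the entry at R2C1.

The 3 cells of cage c must have product 45; hence R1C1 = 3.
Cage j is a single given cell, which forces R1C4 = 4.
Cage c needs product 45, leaving R2C1 = 5.
Cage c needs product 45; hence R2C2 = 3.
The 3 cells of cage f must have product 60, leaving R3C3 = 3.
Row 3 now contains 3, so R3C4 = 2.
The 3 cells of cage a must have product 24, which forces R4C3 = 4.
2 is placed in column 4, which forces R4C4 = 3.
Row 4 now contains 3, so R4C5 = 1.
Column 5 already has 1, leaving R5C5 = 3.
Cage d needs two cells with product 2, which forces R2C3 = 2.
2 is placed in column 4, which forces R2C4 = 1.
Row 2 already has 2, which forces R2C5 = 4.
Row 3 already has 2, which forces R3C1 = 1.
Cage f has product 60, leaving R3C2 = 4.
Column 5 already has 4; hence R3C5 = 5.
1 is placed in row 4, which forces R4C1 = 2.
4 is placed in row 4, which forces R4C2 = 5.
Column 1 already has 2; hence R5C1 = 4.
Column 4 now contains 1, leaving R5C4 = 5.
Column 2 already has 5, so R1C2 = 1.
Cage g needs two cells with product 5, which forces R1C3 = 5.
Column 5 now contains 5, which forces R1C5 = 2.
Cage i needs product 40, so R5C2 = 2.
Row 5 now contains 5, so R5C3 = 1.
Filled in: 3 1 5 4 2 / 5 3 2 1 4 / 1 4 3 2 5 / 2 5 4 3 1 / 4 2 1 5 3.

5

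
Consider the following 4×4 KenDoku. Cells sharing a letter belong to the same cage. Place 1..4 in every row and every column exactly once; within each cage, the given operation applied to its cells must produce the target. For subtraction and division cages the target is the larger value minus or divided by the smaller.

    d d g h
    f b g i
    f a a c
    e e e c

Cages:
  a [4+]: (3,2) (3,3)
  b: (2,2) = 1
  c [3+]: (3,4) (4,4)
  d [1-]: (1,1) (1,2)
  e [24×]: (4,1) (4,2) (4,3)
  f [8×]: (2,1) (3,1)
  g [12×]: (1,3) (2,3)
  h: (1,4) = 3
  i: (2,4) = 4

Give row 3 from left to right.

4 3 1 2

Cage h is a single given cell, which forces (1,4) = 3.
B is a freebie, so (2,2) = 1.
Cage i is a single given cell, so (2,4) = 4.
1 is placed in column 2, so (3,2) = 3.
3 is placed in row 3, which forces (3,3) = 1.
1 is placed in row 3, so (3,4) = 2.
Column 4 already has 2, leaving (4,4) = 1.
Cage d's pair has difference 1, which forces (1,1) = 1.
Cage d's pair has difference 1, leaving (1,2) = 2.
Row 1 already has 3, which forces (1,3) = 4.
4 is placed in row 2, leaving (2,1) = 2.
4 is placed in row 2, which forces (2,3) = 3.
Row 3 now contains 2, leaving (3,1) = 4.
Column 1 already has 4, so (4,1) = 3.
Column 2 now contains 2, so (4,2) = 4.
Column 3 already has 3, which forces (4,3) = 2.
The full grid is 1 2 4 3 / 2 1 3 4 / 4 3 1 2 / 3 4 2 1.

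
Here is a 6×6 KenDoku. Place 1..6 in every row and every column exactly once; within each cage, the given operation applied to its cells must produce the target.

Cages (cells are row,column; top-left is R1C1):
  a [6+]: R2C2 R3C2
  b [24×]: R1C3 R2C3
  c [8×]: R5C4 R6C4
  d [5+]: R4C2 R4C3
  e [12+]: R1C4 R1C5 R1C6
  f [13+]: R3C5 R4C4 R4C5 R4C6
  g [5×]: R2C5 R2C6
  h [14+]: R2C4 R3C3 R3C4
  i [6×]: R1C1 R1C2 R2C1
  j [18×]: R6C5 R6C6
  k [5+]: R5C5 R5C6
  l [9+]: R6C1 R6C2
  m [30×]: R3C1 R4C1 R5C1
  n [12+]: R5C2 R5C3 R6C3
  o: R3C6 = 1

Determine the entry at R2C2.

Cage o is a single given cell; hence R3C6 = 1.
The two cells of cage g must have product 5, so R2C5 = 1.
Column 6 now contains 1, leaving R2C6 = 5.
Row 6 needs a 1, and only R6C3 is open for it.
The only place for 1 in row 5 is R5C1.
Cage i needs product 6, leaving R1C2 = 1.
The only place for 1 in row 4 is R4C4.
Row 5 needs a 4, and only R5C4 is open for it.
Column 4 already has 4, so R6C4 = 2.
In column 1, 4 can only go at R6C1, so R6C1 = 4.
Cage l's pair has sum 9, so R6C2 = 5.
Column 2 now contains 5; hence R5C2 = 6.
Cage n has sum 12, which forces R5C3 = 5.
Cage h has sum 14, which forces R3C4 = 5.
Row 3 already has 5; hence R3C1 = 6.
Row 3 already has 6, which forces R3C3 = 3.
Cage m needs product 30, leaving R4C1 = 5.
Column 3 already has 3; hence R4C3 = 2.
The 3 cells of cage h must have sum 14, which forces R2C4 = 6.
Cage f needs sum 13, which forces R3C5 = 2.
Row 4 now contains 2, which forces R4C2 = 3.
Column 5 now contains 2, which forces R5C5 = 3.
3 is placed in row 5, which forces R5C6 = 2.
Column 5 now contains 3; hence R6C5 = 6.
Row 6 now contains 6, leaving R6C6 = 3.
The two cells of cage b must have product 24; hence R1C3 = 6.
Column 4 already has 6, so R1C4 = 3.
Cage e has sum 12, so R1C5 = 5.
Column 6 already has 2, leaving R1C6 = 4.
Cage a needs two cells with sum 6, so R2C2 = 2.
Row 2 already has 6; hence R2C3 = 4.
Row 3 already has 2; hence R3C2 = 4.
6 is placed in column 5; hence R4C5 = 4.
Cage f needs sum 13; hence R4C6 = 6.
Row 1 already has 3, leaving R1C1 = 2.
Row 2 now contains 2, leaving R2C1 = 3.
The full grid is 2 1 6 3 5 4 / 3 2 4 6 1 5 / 6 4 3 5 2 1 / 5 3 2 1 4 6 / 1 6 5 4 3 2 / 4 5 1 2 6 3.

2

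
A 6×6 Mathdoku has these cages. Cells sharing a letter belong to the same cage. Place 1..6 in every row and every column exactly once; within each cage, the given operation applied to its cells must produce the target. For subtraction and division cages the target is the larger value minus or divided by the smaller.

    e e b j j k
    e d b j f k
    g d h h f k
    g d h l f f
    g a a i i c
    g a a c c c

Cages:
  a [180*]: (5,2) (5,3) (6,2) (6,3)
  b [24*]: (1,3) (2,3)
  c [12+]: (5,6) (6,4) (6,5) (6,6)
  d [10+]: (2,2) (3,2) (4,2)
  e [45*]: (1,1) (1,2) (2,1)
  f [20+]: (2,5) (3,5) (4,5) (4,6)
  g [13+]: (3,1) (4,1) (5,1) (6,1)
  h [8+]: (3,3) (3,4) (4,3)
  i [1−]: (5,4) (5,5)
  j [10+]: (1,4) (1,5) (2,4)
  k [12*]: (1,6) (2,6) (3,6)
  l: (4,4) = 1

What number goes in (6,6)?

Cage e needs product 45, leaving (1,1) = 5.
Cage e needs product 45; hence (1,2) = 3.
Cage e needs product 45, leaving (2,1) = 3.
Cage l is a single given cell, leaving (4,4) = 1.
Column 3 needs a 1, and only (3,3) is open for it.
The 3 cells of cage d must have sum 10; hence (2,2) = 1.
The 3 cells of cage k must have product 12; hence (1,6) = 1.
In row 2, 5 can only go at (2,5), so (2,5) = 5.
Row 3 needs a 3, and only (3,6) is open for it.
Cage k has product 12; hence (2,6) = 4.
The two cells of cage b must have product 24; hence (1,3) = 4.
Cage j has sum 10, leaving (1,4) = 6.
The 3 cells of cage j must have sum 10, which forces (1,5) = 2.
4 is placed in row 2, leaving (2,3) = 6.
4 is placed in row 2, which forces (2,4) = 2.
Cage c needs sum 12, which forces (6,5) = 1.
Cage g has sum 13; hence (5,1) = 1.
The only place for 2 in row 3 is (3,1).
The only place for 6 in row 3 is (3,5).
The only place for 2 in row 4 is (4,3).
Cage h has sum 8; hence (3,4) = 5.
5 is placed in row 3, so (3,2) = 4.
Cage d has sum 10, so (4,2) = 5.
Row 4 now contains 5, which forces (4,6) = 6.
Row 4 now contains 6; hence (4,1) = 4.
Cage f needs sum 20, leaving (4,5) = 3.
Column 5 already has 3; hence (5,5) = 4.
The 4 cells of cage g must have sum 13, leaving (6,1) = 6.
Row 6 already has 6; hence (6,2) = 2.
Cage c has sum 12, so (6,4) = 4.
Row 6 now contains 2; hence (6,6) = 5.
Column 2 already has 2; hence (5,2) = 6.
The 4 cells of cage a must have product 180, leaving (5,3) = 5.
Row 5 now contains 4; hence (5,4) = 3.
Column 6 already has 5, leaving (5,6) = 2.
Row 6 already has 5, so (6,3) = 3.
Completed grid: 5 3 4 6 2 1 / 3 1 6 2 5 4 / 2 4 1 5 6 3 / 4 5 2 1 3 6 / 1 6 5 3 4 2 / 6 2 3 4 1 5.

5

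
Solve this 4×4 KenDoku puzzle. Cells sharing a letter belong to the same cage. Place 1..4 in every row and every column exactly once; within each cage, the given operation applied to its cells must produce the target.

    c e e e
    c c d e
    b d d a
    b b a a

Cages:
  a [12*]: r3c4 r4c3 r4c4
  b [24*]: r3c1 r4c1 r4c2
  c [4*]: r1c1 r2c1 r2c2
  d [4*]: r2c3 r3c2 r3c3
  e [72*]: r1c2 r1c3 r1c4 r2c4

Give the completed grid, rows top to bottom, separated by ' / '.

Cage e needs product 72; hence r2c4 = 3.
Cage a needs product 12, which forces r4c3 = 3.
Cage e has product 72, leaving r1c2 = 3.
Cage b has product 24, which forces r3c1 = 3.
Row 1 needs a 1, and only r1c1 is open for it.
1 is placed in column 1, which forces r2c1 = 4.
Cage c needs product 4, leaving r2c2 = 1.
Row 2 now contains 1, leaving r2c3 = 2.
Column 2 already has 1, which forces r3c2 = 2.
Column 1 now contains 4; hence r4c1 = 2.
Column 2 now contains 2, which forces r4c2 = 4.
4 is placed in row 4; hence r4c4 = 1.
Column 3 already has 2, leaving r1c3 = 4.
Cage e needs product 72, which forces r1c4 = 2.
Cage d needs product 4, leaving r3c3 = 1.
Column 4 already has 1, so r3c4 = 4.

1 3 4 2 / 4 1 2 3 / 3 2 1 4 / 2 4 3 1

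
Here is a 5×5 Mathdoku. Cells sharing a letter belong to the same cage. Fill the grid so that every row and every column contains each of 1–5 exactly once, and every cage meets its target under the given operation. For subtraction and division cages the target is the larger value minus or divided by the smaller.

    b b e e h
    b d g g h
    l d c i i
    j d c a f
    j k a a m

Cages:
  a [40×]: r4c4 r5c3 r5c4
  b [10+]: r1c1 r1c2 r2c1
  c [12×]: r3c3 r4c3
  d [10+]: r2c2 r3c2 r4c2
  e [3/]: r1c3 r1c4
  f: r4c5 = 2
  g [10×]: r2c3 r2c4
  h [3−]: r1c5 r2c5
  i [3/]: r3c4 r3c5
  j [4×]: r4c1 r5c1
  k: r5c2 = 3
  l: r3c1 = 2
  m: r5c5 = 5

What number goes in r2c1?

3

Cage l is a single given cell, which forces r3c1 = 2.
Cage f is given, so r4c5 = 2.
Cage k is a single given cell, leaving r5c2 = 3.
Cage m is a single given cell; hence r5c5 = 5.
The 3 cells of cage a must have product 40, which forces r4c4 = 5.
Cage g needs two cells with product 10, which forces r2c3 = 5.
Column 4 now contains 5, leaving r2c4 = 2.
Column 4 now contains 2, which forces r5c4 = 4.
The 3 cells of cage d must have sum 10, which forces r3c2 = 5.
Cage j needs two cells with product 4, so r4c1 = 4.
Row 4 now contains 4, so r4c2 = 1.
Row 4 now contains 4, so r4c3 = 3.
Row 5 already has 4; hence r5c1 = 1.
Row 5 already has 4; hence r5c3 = 2.
Column 1 already has 1, which forces r1c1 = 5.
Cage b needs sum 10; hence r1c2 = 2.
Column 3 already has 3, so r1c3 = 1.
Cage e needs two cells with quotient 3, so r1c4 = 3.
Row 1 already has 1, which forces r1c5 = 4.
Column 1 already has 1, leaving r2c1 = 3.
1 is placed in column 2; hence r2c2 = 4.
4 is placed in column 5; hence r2c5 = 1.
Column 3 already has 3, leaving r3c3 = 4.
3 is placed in column 4, which forces r3c4 = 1.
Column 5 now contains 1, leaving r3c5 = 3.
Completed grid: 5 2 1 3 4 / 3 4 5 2 1 / 2 5 4 1 3 / 4 1 3 5 2 / 1 3 2 4 5.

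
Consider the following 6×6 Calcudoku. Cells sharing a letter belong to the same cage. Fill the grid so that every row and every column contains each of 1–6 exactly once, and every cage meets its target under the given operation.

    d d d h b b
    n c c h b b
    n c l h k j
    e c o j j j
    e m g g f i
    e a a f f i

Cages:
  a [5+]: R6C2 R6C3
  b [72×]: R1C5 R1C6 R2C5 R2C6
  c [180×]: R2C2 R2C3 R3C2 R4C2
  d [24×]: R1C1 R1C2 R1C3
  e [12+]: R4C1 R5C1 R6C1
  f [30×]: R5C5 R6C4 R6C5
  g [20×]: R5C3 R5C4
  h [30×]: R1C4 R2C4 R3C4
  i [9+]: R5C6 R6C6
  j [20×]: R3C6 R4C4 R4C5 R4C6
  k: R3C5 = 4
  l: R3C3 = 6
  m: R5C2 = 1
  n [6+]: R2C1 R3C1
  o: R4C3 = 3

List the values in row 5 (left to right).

L is a freebie, leaving R3C3 = 6.
K is a freebie, so R3C5 = 4.
O is a freebie; hence R4C3 = 3.
Cage m is given, so R5C2 = 1.
The only place for 5 in row 1 is R1C4.
Cage g needs two cells with product 20, so R5C3 = 5.
Column 4 now contains 5, so R5C4 = 4.
5 is placed in column 3; hence R2C3 = 2.
Column 3 now contains 2, so R6C3 = 1.
The 3 cells of cage f must have product 30, leaving R6C5 = 5.
Column 3 now contains 1, leaving R1C3 = 4.
Cage j needs product 20, so R3C6 = 2.
The 4 cells of cage j must have product 20, which forces R4C6 = 5.
The two cells of cage a must have sum 5, which forces R6C2 = 4.
The 3 cells of cage h must have product 30, leaving R2C4 = 6.
Row 3 already has 2; hence R3C4 = 1.
Cage e needs sum 12; hence R4C1 = 4.
Row 4 now contains 5; hence R4C2 = 6.
1 is placed in column 4, which forces R4C4 = 2.
Row 4 now contains 2; hence R4C5 = 1.
Column 4 now contains 2; hence R6C4 = 3.
Row 6 now contains 3, which forces R6C6 = 6.
The two cells of cage n must have sum 6, which forces R2C1 = 1.
Column 5 now contains 1, leaving R2C5 = 3.
Cage b needs product 72, which forces R2C6 = 4.
1 is placed in row 3, leaving R3C1 = 5.
5 is placed in row 3, leaving R3C2 = 3.
Cage e has sum 12, so R5C1 = 6.
Cage f has product 30, which forces R5C5 = 2.
6 is placed in column 6; hence R5C6 = 3.
Row 6 already has 6, so R6C1 = 2.
Column 1 already has 2, which forces R1C1 = 3.
Column 2 now contains 3; hence R1C2 = 2.
Column 5 already has 2, leaving R1C5 = 6.
Column 6 now contains 3, which forces R1C6 = 1.
3 is placed in row 2, leaving R2C2 = 5.
Completed grid: 3 2 4 5 6 1 / 1 5 2 6 3 4 / 5 3 6 1 4 2 / 4 6 3 2 1 5 / 6 1 5 4 2 3 / 2 4 1 3 5 6.

6 1 5 4 2 3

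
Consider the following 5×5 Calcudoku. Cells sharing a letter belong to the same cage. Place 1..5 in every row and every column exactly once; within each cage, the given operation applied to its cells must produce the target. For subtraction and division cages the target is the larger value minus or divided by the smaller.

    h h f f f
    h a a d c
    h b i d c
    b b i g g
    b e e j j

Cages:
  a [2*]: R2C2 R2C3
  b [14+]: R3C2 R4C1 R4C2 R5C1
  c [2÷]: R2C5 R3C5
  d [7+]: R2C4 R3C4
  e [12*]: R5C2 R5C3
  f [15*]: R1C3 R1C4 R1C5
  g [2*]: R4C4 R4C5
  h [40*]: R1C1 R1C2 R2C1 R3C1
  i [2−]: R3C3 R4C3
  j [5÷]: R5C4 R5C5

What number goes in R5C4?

The only place for 3 in row 2 is R2C4.
The two cells of cage d must have sum 7, which forces R3C4 = 4.
The only place for 5 in row 2 is R2C1.
The only place for 4 in row 2 is R2C5.
Cage c needs two cells with quotient 2, which forces R3C5 = 2.
Column 5 now contains 2, so R4C5 = 1.
1 is placed in column 5, so R5C5 = 5.
Column 5 already has 5, so R1C5 = 3.
Row 3 already has 2, which forces R3C1 = 1.
1 is placed in row 4, leaving R4C4 = 2.
Row 5 already has 5, leaving R5C4 = 1.
Cage f has product 15, leaving R1C3 = 1.
1 is placed in column 4, which forces R1C4 = 5.
Column 3 now contains 1, leaving R2C3 = 2.
Row 2 now contains 2, which forces R2C2 = 1.
Row 5 needs a 2, and only R5C1 is open for it.
Column 1 already has 2, which forces R1C1 = 4.
Cage h has product 40; hence R1C2 = 2.
Column 1 now contains 4, so R4C1 = 3.
Row 4 already has 3, so R4C3 = 5.
Cage b has sum 14, so R3C2 = 5.
5 is placed in column 3, leaving R3C3 = 3.
Row 4 now contains 5, which forces R4C2 = 4.
4 is placed in column 2, which forces R5C2 = 3.
3 is placed in column 3, which forces R5C3 = 4.
The full grid is 4 2 1 5 3 / 5 1 2 3 4 / 1 5 3 4 2 / 3 4 5 2 1 / 2 3 4 1 5.

1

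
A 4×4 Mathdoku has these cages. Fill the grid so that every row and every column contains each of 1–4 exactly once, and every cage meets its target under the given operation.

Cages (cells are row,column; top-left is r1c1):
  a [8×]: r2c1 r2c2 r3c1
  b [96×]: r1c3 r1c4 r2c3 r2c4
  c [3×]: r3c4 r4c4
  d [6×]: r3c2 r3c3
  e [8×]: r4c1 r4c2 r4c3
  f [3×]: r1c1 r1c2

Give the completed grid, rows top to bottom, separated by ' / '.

In row 3, 4 can only go at r3c1, so r3c1 = 4.
Row 3 needs a 1, and only r3c4 is open for it.
1 is placed in column 4, so r4c4 = 3.
Row 1 needs a 2, and only r1c4 is open for it.
Cage b has product 96, so r1c3 = 4.
Cage b needs product 96; hence r2c3 = 3.
Column 4 now contains 2, leaving r2c4 = 4.
Column 3 already has 3, which forces r3c3 = 2.
Column 3 now contains 2, which forces r4c3 = 1.
Row 3 already has 2, so r3c2 = 3.
Row 4 already has 1, leaving r4c1 = 2.
Cage e has product 8, leaving r4c2 = 4.
Cage f's pair has product 3; hence r1c1 = 3.
3 is placed in column 2, which forces r1c2 = 1.
2 is placed in column 1, leaving r2c1 = 1.
Cage a has product 8, which forces r2c2 = 2.

3 1 4 2 / 1 2 3 4 / 4 3 2 1 / 2 4 1 3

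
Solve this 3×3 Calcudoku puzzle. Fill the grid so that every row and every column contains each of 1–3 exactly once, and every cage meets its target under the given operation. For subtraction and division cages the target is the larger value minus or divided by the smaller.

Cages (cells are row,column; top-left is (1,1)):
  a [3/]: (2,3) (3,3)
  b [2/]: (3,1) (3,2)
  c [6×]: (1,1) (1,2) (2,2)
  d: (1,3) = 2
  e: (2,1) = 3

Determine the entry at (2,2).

2

Cage d is a single given cell, which forces (1,3) = 2.
Cage e is a single given cell; hence (2,1) = 3.
3 is placed in row 2, which forces (2,3) = 1.
Column 3 already has 1, which forces (3,3) = 3.
3 is placed in column 1, leaving (1,1) = 1.
Cage c needs product 6, so (1,2) = 3.
1 is placed in row 2, so (2,2) = 2.
1 is placed in column 1, so (3,1) = 2.
2 is placed in column 2; hence (3,2) = 1.
Completed grid: 1 3 2 / 3 2 1 / 2 1 3.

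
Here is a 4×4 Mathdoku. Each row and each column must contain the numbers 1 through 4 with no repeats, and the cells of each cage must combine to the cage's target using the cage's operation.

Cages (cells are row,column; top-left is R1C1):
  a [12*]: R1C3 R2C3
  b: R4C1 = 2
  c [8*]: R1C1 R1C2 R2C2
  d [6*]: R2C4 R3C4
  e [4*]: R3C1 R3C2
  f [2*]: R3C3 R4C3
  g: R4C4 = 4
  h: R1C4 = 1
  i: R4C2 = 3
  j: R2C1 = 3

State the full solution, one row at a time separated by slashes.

Cage h is a single given cell, leaving R1C4 = 1.
Cage j is a single given cell, which forces R2C1 = 3.
3 is placed in row 2, which forces R2C3 = 4.
3 is placed in row 2, leaving R2C4 = 2.
Column 4 now contains 2, which forces R3C4 = 3.
B is a freebie, leaving R4C1 = 2.
Cage i is given, so R4C2 = 3.
Row 4 now contains 2, so R4C3 = 1.
G is a freebie, so R4C4 = 4.
Column 1 already has 2, leaving R1C1 = 4.
The 3 cells of cage c must have product 8, leaving R1C2 = 2.
Column 3 now contains 4, leaving R1C3 = 3.
2 is placed in row 2, so R2C2 = 1.
Column 1 already has 4, which forces R3C1 = 1.
Column 2 already has 1; hence R3C2 = 4.
1 is placed in column 3, leaving R3C3 = 2.

4 2 3 1 / 3 1 4 2 / 1 4 2 3 / 2 3 1 4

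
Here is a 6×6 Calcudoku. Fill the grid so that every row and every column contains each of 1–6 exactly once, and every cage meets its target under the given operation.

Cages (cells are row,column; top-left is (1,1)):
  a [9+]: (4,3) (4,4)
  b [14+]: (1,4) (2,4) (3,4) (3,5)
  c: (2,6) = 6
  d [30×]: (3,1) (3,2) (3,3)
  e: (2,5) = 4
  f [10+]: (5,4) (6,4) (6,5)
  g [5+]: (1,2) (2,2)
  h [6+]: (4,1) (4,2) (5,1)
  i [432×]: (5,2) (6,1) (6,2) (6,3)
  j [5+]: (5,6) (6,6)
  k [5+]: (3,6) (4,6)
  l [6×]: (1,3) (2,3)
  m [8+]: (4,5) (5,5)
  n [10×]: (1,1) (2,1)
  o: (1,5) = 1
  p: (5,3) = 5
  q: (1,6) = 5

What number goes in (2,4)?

Cage o is a single given cell, so (1,5) = 1.
Q is a freebie; hence (1,6) = 5.
E is a freebie, which forces (2,5) = 4.
Cage c is a single given cell; hence (2,6) = 6.
The 4 cells of cage i must have product 432, leaving (5,2) = 6.
Cage p is a single given cell; hence (5,3) = 5.
5 is placed in row 1; hence (1,1) = 2.
Cage n's pair has product 10, so (2,1) = 5.
Cage d needs product 30; hence (3,2) = 5.
Row 2 needs a 3, and only (2,4) is open for it.
Row 3 needs a 4, and only (3,6) is open for it.
Cage k's pair has sum 5, leaving (4,6) = 1.
Cage h needs sum 6, so (4,1) = 3.
Row 4 already has 1, which forces (4,2) = 2.
Row 4 now contains 3, leaving (4,3) = 4.
The 3 cells of cage h must have sum 6; hence (5,1) = 1.
Cage g's pair has sum 5, which forces (1,2) = 4.
Row 1 now contains 4; hence (1,4) = 6.
Column 2 already has 2, which forces (2,2) = 1.
Row 2 already has 1, which forces (2,3) = 2.
Column 1 now contains 1; hence (3,1) = 6.
Cage d needs product 30, leaving (3,3) = 1.
Row 3 now contains 1; hence (3,4) = 2.
Row 3 already has 6, which forces (3,5) = 3.
The two cells of cage a must have sum 9; hence (4,4) = 5.
Row 4 now contains 5, leaving (4,5) = 6.
Column 4 already has 2, so (5,4) = 4.
Column 5 already has 3; hence (5,5) = 2.
2 is placed in row 5; hence (5,6) = 3.
Column 1 now contains 6, leaving (6,1) = 4.
4 is placed in column 2; hence (6,2) = 3.
Row 6 now contains 3; hence (6,3) = 6.
5 is placed in column 4, leaving (6,4) = 1.
2 is placed in column 5, so (6,5) = 5.
Column 6 already has 3, which forces (6,6) = 2.
6 is placed in row 1, so (1,3) = 3.
The full grid is 2 4 3 6 1 5 / 5 1 2 3 4 6 / 6 5 1 2 3 4 / 3 2 4 5 6 1 / 1 6 5 4 2 3 / 4 3 6 1 5 2.

3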